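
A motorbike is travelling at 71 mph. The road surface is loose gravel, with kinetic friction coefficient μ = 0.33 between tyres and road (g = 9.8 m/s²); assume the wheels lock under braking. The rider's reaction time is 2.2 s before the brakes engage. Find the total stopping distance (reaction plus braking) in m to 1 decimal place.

Total stopping distance ≈ 225.6 m

71 mph × 0.44704 = 31.7398 m/s.
a = μg = 0.33 × 9.8 = 3.234 m/s².
Reaction distance = v·t_r = 31.7398 × 2.2 = 69.828 m.
Braking distance = v²/(2a) = 31.7398² / (2 × 3.234) = 1007.415 / 6.468 = 155.754 m.
Total = 69.828 + 155.754 = 225.582 m.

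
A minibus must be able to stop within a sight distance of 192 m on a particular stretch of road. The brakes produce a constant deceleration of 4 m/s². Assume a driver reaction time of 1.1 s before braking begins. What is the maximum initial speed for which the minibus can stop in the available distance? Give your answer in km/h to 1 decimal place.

Maximum speed ≈ 126.1 km/h

Stopping distance: v·t_r + v²/(2a) = 192 with t_r = 1.1 s and a = 4.000 m/s².
So v² + 8.800 v − 1536.00 = 0.
Positive root: v = −a·t_r + √((a·t_r)² + 2a·d) = −4.400 + √(19.360 + 1536.00) = 35.0381 m/s.
35.0381 m/s × 3.6 = 126.137 km/h.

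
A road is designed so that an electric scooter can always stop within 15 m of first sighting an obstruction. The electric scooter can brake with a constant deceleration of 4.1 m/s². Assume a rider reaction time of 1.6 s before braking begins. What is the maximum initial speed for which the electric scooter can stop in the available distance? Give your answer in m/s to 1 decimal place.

Maximum speed ≈ 6.3 m/s

Stopping distance: v·t_r + v²/(2a) = 15 with t_r = 1.6 s and a = 4.100 m/s².
So v² + 13.120 v − 123.00 = 0.
Positive root: v = −a·t_r + √((a·t_r)² + 2a·d) = −6.560 + √(43.034 + 123.00) = 6.3254 m/s.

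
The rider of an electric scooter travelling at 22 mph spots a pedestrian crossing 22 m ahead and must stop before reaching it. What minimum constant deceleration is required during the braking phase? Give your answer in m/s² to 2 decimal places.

Required deceleration ≈ 2.20 m/s²

22 mph × 0.44704 = 9.8349 m/s.
v² = 2a·d ⇒ a = v²/(2d) = 9.8349² / (2 × 22.000) = 96.725 / 44.000 = 2.1983 m/s².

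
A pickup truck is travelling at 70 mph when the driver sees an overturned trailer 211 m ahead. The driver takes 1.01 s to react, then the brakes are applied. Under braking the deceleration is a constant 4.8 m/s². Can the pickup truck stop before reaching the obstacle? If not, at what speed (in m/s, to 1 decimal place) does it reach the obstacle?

70 mph × 0.44704 = 31.2928 m/s.
Reaction distance = 31.2928 × 1.01 = 31.606 m.
Braking distance = v²/(2a) = 979.239 / 9.600 = 102.004 m.
Total stopping distance = 31.606 + 102.004 = 133.610 m, vs 211 m available — it stops with 211 − 133.610 = 77.390 m to spare.

Yes — it stops about 77.4 m short of the obstacle, so it never reaches it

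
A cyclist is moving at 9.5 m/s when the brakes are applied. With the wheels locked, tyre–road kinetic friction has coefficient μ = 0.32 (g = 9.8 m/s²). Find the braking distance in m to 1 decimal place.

a = μg = 0.32 × 9.8 = 3.136 m/s².
Braking distance = v²/(2a) = 9.5000² / (2 × 3.136) = 90.250 / 6.272 = 14.389 m.

Braking distance ≈ 14.4 m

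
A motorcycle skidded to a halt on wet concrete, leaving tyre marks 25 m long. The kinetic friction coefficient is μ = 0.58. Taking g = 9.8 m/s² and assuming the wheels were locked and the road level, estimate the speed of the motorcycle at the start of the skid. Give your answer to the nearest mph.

Deceleration a = μg = 0.58 × 9.8 = 5.684 m/s².
v = √(2a·d) = √(2 × 5.684 × 25) = √284.200 = 16.8582 m/s.
= 16.8582 ÷ 0.44704 = 37.711 mph.

Initial speed ≈ 38 mph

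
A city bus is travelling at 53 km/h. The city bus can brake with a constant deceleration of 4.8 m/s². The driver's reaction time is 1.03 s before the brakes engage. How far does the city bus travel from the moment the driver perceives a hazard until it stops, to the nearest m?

53 km/h ÷ 3.6 = 14.7222 m/s.
Reaction distance = v·t_r = 14.7222 × 1.03 = 15.164 m.
Braking distance = v²/(2a) = 14.7222² / (2 × 4.800) = 216.743 / 9.600 = 22.577 m.
Total = 15.164 + 22.577 = 37.741 m.

Total stopping distance ≈ 38 m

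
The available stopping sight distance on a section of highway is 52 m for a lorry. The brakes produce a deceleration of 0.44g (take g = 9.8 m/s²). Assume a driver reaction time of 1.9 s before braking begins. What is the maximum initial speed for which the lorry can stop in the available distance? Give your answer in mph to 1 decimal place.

Maximum speed ≈ 32.5 mph

a = 0.44 × 9.8 = 4.312 m/s².
Stopping distance: v·t_r + v²/(2a) = 52 with t_r = 1.9 s and a = 4.312 m/s².
So v² + 16.386 v − 448.45 = 0.
Positive root: v = −a·t_r + √((a·t_r)² + 2a·d) = −8.193 + √(67.125 + 448.45) = 14.5133 m/s.
14.5133 m/s ÷ 0.44704 = 32.465 mph.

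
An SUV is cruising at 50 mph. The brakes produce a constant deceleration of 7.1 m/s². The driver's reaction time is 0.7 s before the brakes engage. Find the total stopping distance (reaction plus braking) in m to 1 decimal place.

50 mph × 0.44704 = 22.3520 m/s.
Reaction distance = v·t_r = 22.3520 × 0.7 = 15.646 m.
Braking distance = v²/(2a) = 22.3520² / (2 × 7.100) = 499.612 / 14.200 = 35.184 m.
Total = 15.646 + 35.184 = 50.830 m.

Total stopping distance ≈ 50.8 m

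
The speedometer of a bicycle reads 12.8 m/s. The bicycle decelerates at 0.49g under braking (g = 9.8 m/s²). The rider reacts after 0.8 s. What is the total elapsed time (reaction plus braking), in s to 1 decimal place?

a = 0.49 × 9.8 = 4.802 m/s².
Braking time = v/a = 12.8000 / 4.802 = 2.666 s.
Total = 0.8 + 2.666 = 3.466 s.

Total time ≈ 3.5 s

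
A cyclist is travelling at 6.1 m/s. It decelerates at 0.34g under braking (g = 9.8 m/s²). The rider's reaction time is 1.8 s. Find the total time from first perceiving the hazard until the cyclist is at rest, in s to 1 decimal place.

Total time ≈ 3.6 s

a = 0.34 × 9.8 = 3.332 m/s².
Braking time = v/a = 6.1000 / 3.332 = 1.831 s.
Total = 1.8 + 1.831 = 3.631 s.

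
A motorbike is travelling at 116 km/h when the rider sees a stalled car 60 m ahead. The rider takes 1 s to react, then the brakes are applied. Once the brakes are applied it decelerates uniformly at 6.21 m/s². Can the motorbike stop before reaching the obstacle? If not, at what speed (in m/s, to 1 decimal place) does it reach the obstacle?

No — it strikes the obstacle at 26.3 m/s

116 km/h ÷ 3.6 = 32.2222 m/s.
Reaction distance = 32.2222 × 1 = 32.222 m.
Braking distance needed to stop: v²/(2a) = 1038.270 / 12.420 = 83.597 m, so total needed = 32.222 + 83.597 = 115.819 m > 60 m — it cannot stop.
Distance remaining when braking begins: 60 − 32.222 = 27.778 m.
v² = v₀² − 2a·d = 1038.270 − 2 × 6.210 × 27.778 = 693.267 m²/s².
v = √693.267 = 26.330 m/s.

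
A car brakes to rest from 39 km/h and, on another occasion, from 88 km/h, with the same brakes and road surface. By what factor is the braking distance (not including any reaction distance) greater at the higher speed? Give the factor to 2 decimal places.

Factor ≈ 5.09

Braking distance d = v²/(2a), so with a fixed, d ∝ v².
Factor = (88/39)² = 2.2564² = 5.0913.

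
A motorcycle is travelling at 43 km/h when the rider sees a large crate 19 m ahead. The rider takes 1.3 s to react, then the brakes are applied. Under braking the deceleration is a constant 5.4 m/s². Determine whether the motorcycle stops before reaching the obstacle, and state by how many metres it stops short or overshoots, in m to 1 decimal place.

43 km/h ÷ 3.6 = 11.9444 m/s.
Reaction distance = 11.9444 × 1.3 = 15.528 m.
Braking distance = v²/(2a) = 142.669 / 10.800 = 13.210 m.
Total stopping distance = 15.528 + 13.210 = 28.738 m, vs 19 m available — it cannot stop in time and overshoots by 28.738 − 19 = 9.738 m.

No — it overshoots by 9.7 m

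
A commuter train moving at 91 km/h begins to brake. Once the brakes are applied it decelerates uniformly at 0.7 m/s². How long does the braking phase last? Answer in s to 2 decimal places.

91 km/h ÷ 3.6 = 25.2778 m/s.
Braking time = v/a = 25.2778 / 0.700 = 36.111 s.

Braking time ≈ 36.11 s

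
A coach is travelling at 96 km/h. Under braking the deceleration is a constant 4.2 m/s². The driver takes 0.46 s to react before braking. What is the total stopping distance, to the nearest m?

Total stopping distance ≈ 97 m

96 km/h ÷ 3.6 = 26.6667 m/s.
Reaction distance = v·t_r = 26.6667 × 0.46 = 12.267 m.
Braking distance = v²/(2a) = 26.6667² / (2 × 4.200) = 711.113 / 8.400 = 84.656 m.
Total = 12.267 + 84.656 = 96.923 m.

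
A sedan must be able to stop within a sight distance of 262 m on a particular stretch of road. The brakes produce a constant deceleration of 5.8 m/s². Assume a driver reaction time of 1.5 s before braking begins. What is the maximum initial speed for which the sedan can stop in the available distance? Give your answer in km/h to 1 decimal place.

Maximum speed ≈ 169.6 km/h

Stopping distance: v·t_r + v²/(2a) = 262 with t_r = 1.5 s and a = 5.800 m/s².
So v² + 17.400 v − 3039.20 = 0.
Positive root: v = −a·t_r + √((a·t_r)² + 2a·d) = −8.700 + √(75.690 + 3039.20) = 47.1112 m/s.
47.1112 m/s × 3.6 = 169.600 km/h.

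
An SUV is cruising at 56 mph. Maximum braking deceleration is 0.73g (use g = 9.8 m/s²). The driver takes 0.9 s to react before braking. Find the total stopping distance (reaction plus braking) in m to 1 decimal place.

56 mph × 0.44704 = 25.0342 m/s.
a = 0.73 × 9.8 = 7.154 m/s².
Reaction distance = v·t_r = 25.0342 × 0.9 = 22.531 m.
Braking distance = v²/(2a) = 25.0342² / (2 × 7.154) = 626.711 / 14.308 = 43.801 m.
Total = 22.531 + 43.801 = 66.332 m.

Total stopping distance ≈ 66.3 m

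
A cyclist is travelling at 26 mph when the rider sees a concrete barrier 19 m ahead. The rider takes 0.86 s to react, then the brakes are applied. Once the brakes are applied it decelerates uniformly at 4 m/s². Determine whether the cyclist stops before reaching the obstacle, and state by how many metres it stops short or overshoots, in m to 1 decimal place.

26 mph × 0.44704 = 11.6230 m/s.
Reaction distance = 11.6230 × 0.86 = 9.996 m.
Braking distance = v²/(2a) = 135.094 / 8.000 = 16.887 m.
Total stopping distance = 9.996 + 16.887 = 26.883 m, vs 19 m available — it cannot stop in time and overshoots by 26.883 − 19 = 7.883 m.

No — it overshoots by 7.9 m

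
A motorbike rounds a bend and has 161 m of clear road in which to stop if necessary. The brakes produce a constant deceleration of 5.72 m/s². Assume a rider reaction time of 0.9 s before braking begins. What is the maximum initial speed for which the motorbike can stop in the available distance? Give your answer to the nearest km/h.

Maximum speed ≈ 137 km/h

Stopping distance: v·t_r + v²/(2a) = 161 with t_r = 0.9 s and a = 5.720 m/s².
So v² + 10.296 v − 1841.84 = 0.
Positive root: v = −a·t_r + √((a·t_r)² + 2a·d) = −5.148 + √(26.502 + 1841.84) = 38.0763 m/s.
38.0763 m/s × 3.6 = 137.075 km/h.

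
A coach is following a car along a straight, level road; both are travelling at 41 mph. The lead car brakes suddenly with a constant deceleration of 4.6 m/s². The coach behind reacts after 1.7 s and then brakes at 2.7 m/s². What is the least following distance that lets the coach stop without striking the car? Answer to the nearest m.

Minimum gap ≈ 57 m

41 mph × 0.44704 = 18.3286 m/s.
Leader travels v²/(2a_L) = 335.938 / 9.200 = 36.515 m before stopping.
Follower covers v·t_r = 18.3286 × 1.7 = 31.159 m while reacting, then v²/(2a_F) = 335.938 / 5.400 = 62.211 m while braking, for a total of 31.159 + 62.211 = 93.370 m.
Since a_F ≤ a_L and the follower starts braking later, the follower is never slower than the leader, so the closest approach is when both have stopped.
Minimum gap = 93.370 − 36.515 = 56.855 m.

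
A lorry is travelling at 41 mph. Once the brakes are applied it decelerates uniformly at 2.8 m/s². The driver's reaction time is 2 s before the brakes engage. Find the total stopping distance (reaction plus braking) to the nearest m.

Total stopping distance ≈ 97 m

41 mph × 0.44704 = 18.3286 m/s.
Reaction distance = v·t_r = 18.3286 × 2 = 36.657 m.
Braking distance = v²/(2a) = 18.3286² / (2 × 2.800) = 335.938 / 5.600 = 59.989 m.
Total = 36.657 + 59.989 = 96.646 m.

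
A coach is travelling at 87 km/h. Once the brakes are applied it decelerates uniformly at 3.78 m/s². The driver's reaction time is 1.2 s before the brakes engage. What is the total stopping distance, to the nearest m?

Total stopping distance ≈ 106 m

87 km/h ÷ 3.6 = 24.1667 m/s.
Reaction distance = v·t_r = 24.1667 × 1.2 = 29.000 m.
Braking distance = v²/(2a) = 24.1667² / (2 × 3.780) = 584.029 / 7.560 = 77.253 m.
Total = 29.000 + 77.253 = 106.253 m.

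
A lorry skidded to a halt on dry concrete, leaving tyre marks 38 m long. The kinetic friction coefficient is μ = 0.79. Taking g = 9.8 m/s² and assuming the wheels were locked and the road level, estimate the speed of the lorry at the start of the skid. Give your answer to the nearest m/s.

Deceleration a = μg = 0.79 × 9.8 = 7.742 m/s².
v = √(2a·d) = √(2 × 7.742 × 38) = √588.392 = 24.2568 m/s.

Initial speed ≈ 24 m/s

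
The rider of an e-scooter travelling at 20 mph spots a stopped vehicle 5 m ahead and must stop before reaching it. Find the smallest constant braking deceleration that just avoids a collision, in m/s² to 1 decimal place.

20 mph × 0.44704 = 8.9408 m/s.
v² = 2a·d ⇒ a = v²/(2d) = 8.9408² / (2 × 5.000) = 79.938 / 10.000 = 7.9938 m/s².

Required deceleration ≈ 8.0 m/s²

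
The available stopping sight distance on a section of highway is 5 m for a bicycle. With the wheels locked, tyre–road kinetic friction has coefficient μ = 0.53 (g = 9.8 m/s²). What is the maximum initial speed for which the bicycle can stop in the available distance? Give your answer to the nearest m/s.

a = μg = 0.53 × 9.8 = 5.194 m/s².
v²/(2a) = d ⇒ v = √(2 × 5.194 × 5) = √51.94 = 7.2069 m/s.

Maximum speed ≈ 7 m/s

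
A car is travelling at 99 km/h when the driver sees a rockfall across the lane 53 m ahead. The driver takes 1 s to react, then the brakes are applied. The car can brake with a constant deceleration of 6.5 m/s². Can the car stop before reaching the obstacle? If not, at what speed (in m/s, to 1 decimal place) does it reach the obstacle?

99 km/h ÷ 3.6 = 27.5000 m/s.
Reaction distance = 27.5000 × 1 = 27.500 m.
Braking distance needed to stop: v²/(2a) = 756.250 / 13.000 = 58.173 m, so total needed = 27.500 + 58.173 = 85.673 m > 53 m — it cannot stop.
Distance remaining when braking begins: 53 − 27.500 = 25.500 m.
v² = v₀² − 2a·d = 756.250 − 2 × 6.500 × 25.500 = 424.750 m²/s².
v = √424.750 = 20.609 m/s.

No — it strikes the obstacle at 20.6 m/s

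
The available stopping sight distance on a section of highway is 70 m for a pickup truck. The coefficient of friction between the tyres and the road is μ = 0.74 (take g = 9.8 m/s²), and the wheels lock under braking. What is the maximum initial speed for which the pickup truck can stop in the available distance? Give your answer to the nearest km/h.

a = μg = 0.74 × 9.8 = 7.252 m/s².
v²/(2a) = d ⇒ v = √(2 × 7.252 × 70) = √1015.28 = 31.8635 m/s.
31.8635 m/s × 3.6 = 114.709 km/h.

Maximum speed ≈ 115 km/h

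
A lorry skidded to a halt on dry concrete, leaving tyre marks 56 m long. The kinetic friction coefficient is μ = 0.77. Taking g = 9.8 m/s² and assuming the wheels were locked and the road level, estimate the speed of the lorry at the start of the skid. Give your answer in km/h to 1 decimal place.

Deceleration a = μg = 0.77 × 9.8 = 7.546 m/s².
v = √(2a·d) = √(2 × 7.546 × 56) = √845.152 = 29.0715 m/s.
= 29.0715 × 3.6 = 104.657 km/h.

Initial speed ≈ 104.7 km/h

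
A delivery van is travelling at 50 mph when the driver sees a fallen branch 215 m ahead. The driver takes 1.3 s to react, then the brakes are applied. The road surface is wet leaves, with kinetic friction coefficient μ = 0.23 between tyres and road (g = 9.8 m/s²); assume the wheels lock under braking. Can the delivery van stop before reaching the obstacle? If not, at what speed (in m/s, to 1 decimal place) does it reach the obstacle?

50 mph × 0.44704 = 22.3520 m/s.
a = μg = 0.23 × 9.8 = 2.254 m/s².
Reaction distance = 22.3520 × 1.3 = 29.058 m.
Braking distance = v²/(2a) = 499.612 / 4.508 = 110.828 m.
Total stopping distance = 29.058 + 110.828 = 139.886 m, vs 215 m available — it stops with 215 − 139.886 = 75.114 m to spare.

Yes — it stops about 75.1 m short of the obstacle, so it never reaches it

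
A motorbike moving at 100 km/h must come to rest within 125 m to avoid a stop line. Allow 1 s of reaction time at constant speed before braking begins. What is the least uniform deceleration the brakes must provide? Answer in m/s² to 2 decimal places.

100 km/h ÷ 3.6 = 27.7778 m/s.
Distance covered during reaction = 27.7778 × 1 = 27.778 m.
Distance available for braking: 125 − 27.778 = 97.222 m.
v² = 2a·d ⇒ a = v²/(2d) = 27.7778² / (2 × 97.222) = 771.606 / 194.444 = 3.9683 m/s².

Required deceleration ≈ 3.97 m/s²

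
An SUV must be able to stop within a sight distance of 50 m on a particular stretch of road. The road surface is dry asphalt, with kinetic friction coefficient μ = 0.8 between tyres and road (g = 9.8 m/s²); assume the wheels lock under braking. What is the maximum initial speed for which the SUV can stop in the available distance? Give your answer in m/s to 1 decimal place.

a = μg = 0.8 × 9.8 = 7.840 m/s².
v²/(2a) = d ⇒ v = √(2 × 7.840 × 50) = √784.00 = 28.0000 m/s.

Maximum speed ≈ 28.0 m/s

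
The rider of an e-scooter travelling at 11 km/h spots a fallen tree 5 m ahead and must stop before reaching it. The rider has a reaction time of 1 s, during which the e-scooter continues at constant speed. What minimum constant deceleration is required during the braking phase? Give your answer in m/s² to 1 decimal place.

Required deceleration ≈ 2.4 m/s²

11 km/h ÷ 3.6 = 3.0556 m/s.
Distance covered during reaction = 3.0556 × 1 = 3.056 m.
Distance available for braking: 5 − 3.056 = 1.944 m.
v² = 2a·d ⇒ a = v²/(2d) = 3.0556² / (2 × 1.944) = 9.337 / 3.888 = 2.4015 m/s².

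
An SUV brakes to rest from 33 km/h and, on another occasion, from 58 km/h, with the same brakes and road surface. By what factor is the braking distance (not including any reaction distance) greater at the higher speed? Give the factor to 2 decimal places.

Factor ≈ 3.09

Braking distance d = v²/(2a), so with a fixed, d ∝ v².
Factor = (58/33)² = 1.7576² = 3.0892.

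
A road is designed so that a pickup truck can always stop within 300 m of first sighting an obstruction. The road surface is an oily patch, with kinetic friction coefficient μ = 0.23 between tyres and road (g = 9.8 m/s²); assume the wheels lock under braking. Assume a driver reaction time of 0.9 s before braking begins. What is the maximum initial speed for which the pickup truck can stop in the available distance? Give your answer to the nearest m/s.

a = μg = 0.23 × 9.8 = 2.254 m/s².
Stopping distance: v·t_r + v²/(2a) = 300 with t_r = 0.9 s and a = 2.254 m/s².
So v² + 4.057 v − 1352.40 = 0.
Positive root: v = −a·t_r + √((a·t_r)² + 2a·d) = −2.029 + √(4.117 + 1352.40) = 34.8019 m/s.

Maximum speed ≈ 35 m/s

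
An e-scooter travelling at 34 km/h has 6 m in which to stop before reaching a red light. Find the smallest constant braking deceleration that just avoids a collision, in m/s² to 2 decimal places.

Required deceleration ≈ 7.43 m/s²

34 km/h ÷ 3.6 = 9.4444 m/s.
v² = 2a·d ⇒ a = v²/(2d) = 9.4444² / (2 × 6.000) = 89.197 / 12.000 = 7.4331 m/s².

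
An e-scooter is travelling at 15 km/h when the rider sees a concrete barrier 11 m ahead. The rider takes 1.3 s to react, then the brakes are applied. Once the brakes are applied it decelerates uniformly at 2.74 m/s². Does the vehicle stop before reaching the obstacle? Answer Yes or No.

15 km/h ÷ 3.6 = 4.1667 m/s.
Reaction distance = 4.1667 × 1.3 = 5.417 m.
Braking distance = v²/(2a) = 17.361 / 5.480 = 3.168 m.
Total stopping distance = 5.417 + 3.168 = 8.585 m, vs 11 m available — it stops with 11 − 8.585 = 2.415 m to spare.

Yes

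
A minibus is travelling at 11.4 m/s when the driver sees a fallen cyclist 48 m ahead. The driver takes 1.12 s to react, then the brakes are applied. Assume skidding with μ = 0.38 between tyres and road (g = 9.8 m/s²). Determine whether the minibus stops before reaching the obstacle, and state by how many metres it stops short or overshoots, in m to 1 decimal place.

a = μg = 0.38 × 9.8 = 3.724 m/s².
Reaction distance = 11.4000 × 1.12 = 12.768 m.
Braking distance = v²/(2a) = 129.960 / 7.448 = 17.449 m.
Total stopping distance = 12.768 + 17.449 = 30.217 m, vs 48 m available — it stops with 48 − 30.217 = 17.783 m to spare.

Yes — it stops 17.8 m short of the obstacle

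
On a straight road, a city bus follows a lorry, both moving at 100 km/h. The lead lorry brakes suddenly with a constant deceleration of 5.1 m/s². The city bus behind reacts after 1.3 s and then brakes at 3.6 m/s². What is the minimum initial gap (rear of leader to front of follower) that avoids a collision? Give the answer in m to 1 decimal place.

Minimum gap ≈ 67.6 m

100 km/h ÷ 3.6 = 27.7778 m/s.
Leader travels v²/(2a_L) = 771.606 / 10.200 = 75.648 m before stopping.
Follower covers v·t_r = 27.7778 × 1.3 = 36.111 m while reacting, then v²/(2a_F) = 771.606 / 7.200 = 107.167 m while braking, for a total of 36.111 + 107.167 = 143.278 m.
Since a_F ≤ a_L and the follower starts braking later, the follower is never slower than the leader, so the closest approach is when both have stopped.
Minimum gap = 143.278 − 75.648 = 67.630 m.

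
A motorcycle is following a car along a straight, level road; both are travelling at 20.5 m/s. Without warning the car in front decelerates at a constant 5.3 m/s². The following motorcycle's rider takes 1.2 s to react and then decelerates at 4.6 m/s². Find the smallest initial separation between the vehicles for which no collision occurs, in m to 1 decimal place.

Minimum gap ≈ 30.6 m

Leader travels v²/(2a_L) = 420.250 / 10.600 = 39.646 m before stopping.
Follower covers v·t_r = 20.5000 × 1.2 = 24.600 m while reacting, then v²/(2a_F) = 420.250 / 9.200 = 45.679 m while braking, for a total of 24.600 + 45.679 = 70.279 m.
Since a_F ≤ a_L and the follower starts braking later, the follower is never slower than the leader, so the closest approach is when both have stopped.
Minimum gap = 70.279 − 39.646 = 30.633 m.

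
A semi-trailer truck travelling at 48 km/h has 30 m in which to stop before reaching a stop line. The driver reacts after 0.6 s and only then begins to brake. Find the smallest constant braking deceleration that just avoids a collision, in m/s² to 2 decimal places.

Required deceleration ≈ 4.04 m/s²

48 km/h ÷ 3.6 = 13.3333 m/s.
Distance covered during reaction = 13.3333 × 0.6 = 8.000 m.
Distance available for braking: 30 − 8.000 = 22.000 m.
v² = 2a·d ⇒ a = v²/(2d) = 13.3333² / (2 × 22.000) = 177.777 / 44.000 = 4.0404 m/s².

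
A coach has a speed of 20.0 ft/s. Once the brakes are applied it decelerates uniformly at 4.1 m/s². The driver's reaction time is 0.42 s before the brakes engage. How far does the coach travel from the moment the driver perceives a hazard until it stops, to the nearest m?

Total stopping distance ≈ 7 m

20 ft/s × 0.3048 = 6.0960 m/s.
Reaction distance = v·t_r = 6.0960 × 0.42 = 2.560 m.
Braking distance = v²/(2a) = 6.0960² / (2 × 4.100) = 37.161 / 8.200 = 4.532 m.
Total = 2.560 + 4.532 = 7.092 m.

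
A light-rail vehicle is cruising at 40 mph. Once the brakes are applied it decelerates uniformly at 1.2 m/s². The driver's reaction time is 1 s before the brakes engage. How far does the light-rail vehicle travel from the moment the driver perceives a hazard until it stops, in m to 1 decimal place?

40 mph × 0.44704 = 17.8816 m/s.
Reaction distance = v·t_r = 17.8816 × 1 = 17.882 m.
Braking distance = v²/(2a) = 17.8816² / (2 × 1.200) = 319.752 / 2.400 = 133.230 m.
Total = 17.882 + 133.230 = 151.112 m.

Total stopping distance ≈ 151.1 m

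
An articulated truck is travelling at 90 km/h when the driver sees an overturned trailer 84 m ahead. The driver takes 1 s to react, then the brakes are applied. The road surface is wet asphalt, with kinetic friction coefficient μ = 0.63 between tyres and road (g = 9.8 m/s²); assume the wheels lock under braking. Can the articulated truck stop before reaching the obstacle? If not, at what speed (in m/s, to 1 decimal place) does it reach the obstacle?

Yes — it stops about 8.4 m short of the obstacle, so it never reaches it

90 km/h ÷ 3.6 = 25.0000 m/s.
a = μg = 0.63 × 9.8 = 6.174 m/s².
Reaction distance = 25.0000 × 1 = 25.000 m.
Braking distance = v²/(2a) = 625.000 / 12.348 = 50.615 m.
Total stopping distance = 25.000 + 50.615 = 75.615 m, vs 84 m available — it stops with 84 − 75.615 = 8.385 m to spare.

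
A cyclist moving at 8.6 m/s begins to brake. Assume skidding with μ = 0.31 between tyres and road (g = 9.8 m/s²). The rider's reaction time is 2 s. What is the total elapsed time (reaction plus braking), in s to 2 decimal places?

Total time ≈ 4.83 s

a = μg = 0.31 × 9.8 = 3.038 m/s².
Braking time = v/a = 8.6000 / 3.038 = 2.831 s.
Total = 2 + 2.831 = 4.831 s.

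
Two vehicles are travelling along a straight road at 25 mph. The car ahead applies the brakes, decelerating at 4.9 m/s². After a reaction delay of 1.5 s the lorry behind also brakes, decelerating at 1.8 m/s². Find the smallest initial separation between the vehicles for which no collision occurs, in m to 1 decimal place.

Minimum gap ≈ 38.7 m

25 mph × 0.44704 = 11.1760 m/s.
Leader travels v²/(2a_L) = 124.903 / 9.800 = 12.745 m before stopping.
Follower covers v·t_r = 11.1760 × 1.5 = 16.764 m while reacting, then v²/(2a_F) = 124.903 / 3.600 = 34.695 m while braking, for a total of 16.764 + 34.695 = 51.459 m.
Since a_F ≤ a_L and the follower starts braking later, the follower is never slower than the leader, so the closest approach is when both have stopped.
Minimum gap = 51.459 − 12.745 = 38.714 m.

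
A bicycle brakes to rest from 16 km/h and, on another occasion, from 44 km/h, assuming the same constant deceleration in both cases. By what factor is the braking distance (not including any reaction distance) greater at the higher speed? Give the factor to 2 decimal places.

Braking distance d = v²/(2a), so with a fixed, d ∝ v².
Factor = (44/16)² = 2.7500² = 7.5625.

Factor ≈ 7.56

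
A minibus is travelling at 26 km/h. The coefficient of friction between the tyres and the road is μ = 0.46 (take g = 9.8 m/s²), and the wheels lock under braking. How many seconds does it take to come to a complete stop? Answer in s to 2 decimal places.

26 km/h ÷ 3.6 = 7.2222 m/s.
a = μg = 0.46 × 9.8 = 4.508 m/s².
Braking time = v/a = 7.2222 / 4.508 = 1.602 s.

Braking time ≈ 1.60 s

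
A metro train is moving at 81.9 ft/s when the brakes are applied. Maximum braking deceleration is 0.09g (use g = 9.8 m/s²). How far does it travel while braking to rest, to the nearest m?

Braking distance ≈ 353 m

81.9 ft/s × 0.3048 = 24.9631 m/s.
a = 0.09 × 9.8 = 0.882 m/s².
Braking distance = v²/(2a) = 24.9631² / (2 × 0.882) = 623.156 / 1.764 = 353.263 m.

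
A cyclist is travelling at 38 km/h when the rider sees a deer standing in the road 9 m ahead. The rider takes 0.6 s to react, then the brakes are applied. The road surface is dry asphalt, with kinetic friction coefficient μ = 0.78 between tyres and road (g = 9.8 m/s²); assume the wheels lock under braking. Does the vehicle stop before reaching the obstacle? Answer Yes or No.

38 km/h ÷ 3.6 = 10.5556 m/s.
a = μg = 0.78 × 9.8 = 7.644 m/s².
Reaction distance = 10.5556 × 0.6 = 6.333 m.
Braking distance = v²/(2a) = 111.421 / 15.288 = 7.288 m.
Total stopping distance = 6.333 + 7.288 = 13.621 m, vs 9 m available — it cannot stop in time and overshoots by 13.621 − 9 = 4.621 m.

No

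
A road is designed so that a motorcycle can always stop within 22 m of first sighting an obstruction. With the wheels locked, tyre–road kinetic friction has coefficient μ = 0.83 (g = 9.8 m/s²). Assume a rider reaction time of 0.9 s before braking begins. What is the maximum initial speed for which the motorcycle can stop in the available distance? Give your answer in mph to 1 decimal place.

Maximum speed ≈ 29.0 mph

a = μg = 0.83 × 9.8 = 8.134 m/s².
Stopping distance: v·t_r + v²/(2a) = 22 with t_r = 0.9 s and a = 8.134 m/s².
So v² + 14.641 v − 357.90 = 0.
Positive root: v = −a·t_r + √((a·t_r)² + 2a·d) = −7.321 + √(53.597 + 357.90) = 12.9644 m/s.
12.9644 m/s ÷ 0.44704 = 29.001 mph.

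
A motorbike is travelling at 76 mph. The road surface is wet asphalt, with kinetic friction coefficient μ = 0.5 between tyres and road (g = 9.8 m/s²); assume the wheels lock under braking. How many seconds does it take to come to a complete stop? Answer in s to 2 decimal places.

76 mph × 0.44704 = 33.9750 m/s.
a = μg = 0.5 × 9.8 = 4.900 m/s².
Braking time = v/a = 33.9750 / 4.900 = 6.934 s.

Braking time ≈ 6.93 s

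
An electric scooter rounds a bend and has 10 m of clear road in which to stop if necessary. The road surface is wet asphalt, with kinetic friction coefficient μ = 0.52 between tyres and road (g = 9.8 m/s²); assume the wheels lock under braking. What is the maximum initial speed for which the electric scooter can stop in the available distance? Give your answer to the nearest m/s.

a = μg = 0.52 × 9.8 = 5.096 m/s².
v²/(2a) = d ⇒ v = √(2 × 5.096 × 10) = √101.92 = 10.0955 m/s.

Maximum speed ≈ 10 m/s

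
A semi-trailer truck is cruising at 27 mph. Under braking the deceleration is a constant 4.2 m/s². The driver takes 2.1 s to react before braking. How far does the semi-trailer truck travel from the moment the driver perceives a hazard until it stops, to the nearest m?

27 mph × 0.44704 = 12.0701 m/s.
Reaction distance = v·t_r = 12.0701 × 2.1 = 25.347 m.
Braking distance = v²/(2a) = 12.0701² / (2 × 4.200) = 145.687 / 8.400 = 17.344 m.
Total = 25.347 + 17.344 = 42.691 m.

Total stopping distance ≈ 43 m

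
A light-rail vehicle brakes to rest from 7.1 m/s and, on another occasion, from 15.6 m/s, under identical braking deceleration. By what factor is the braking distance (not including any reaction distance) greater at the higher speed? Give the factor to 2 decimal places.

Factor ≈ 4.83

Braking distance d = v²/(2a), so with a fixed, d ∝ v².
Factor = (15.6/7.1)² = 2.1972² = 4.8277.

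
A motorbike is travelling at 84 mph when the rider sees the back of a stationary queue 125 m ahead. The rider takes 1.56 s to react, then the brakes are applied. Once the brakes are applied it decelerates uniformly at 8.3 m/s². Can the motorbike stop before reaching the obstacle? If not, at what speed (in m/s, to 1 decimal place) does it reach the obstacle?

84 mph × 0.44704 = 37.5514 m/s.
Reaction distance = 37.5514 × 1.56 = 58.580 m.
Braking distance needed to stop: v²/(2a) = 1410.108 / 16.600 = 84.946 m, so total needed = 58.580 + 84.946 = 143.526 m > 125 m — it cannot stop.
Distance remaining when braking begins: 125 − 58.580 = 66.420 m.
v² = v₀² − 2a·d = 1410.108 − 2 × 8.300 × 66.420 = 307.536 m²/s².
v = √307.536 = 17.537 m/s.

No — it strikes the obstacle at 17.5 m/s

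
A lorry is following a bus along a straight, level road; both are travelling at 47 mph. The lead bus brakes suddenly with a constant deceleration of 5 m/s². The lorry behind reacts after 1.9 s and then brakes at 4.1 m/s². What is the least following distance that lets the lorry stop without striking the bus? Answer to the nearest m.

Minimum gap ≈ 50 m

47 mph × 0.44704 = 21.0109 m/s.
Leader travels v²/(2a_L) = 441.458 / 10.000 = 44.146 m before stopping.
Follower covers v·t_r = 21.0109 × 1.9 = 39.921 m while reacting, then v²/(2a_F) = 441.458 / 8.200 = 53.836 m while braking, for a total of 39.921 + 53.836 = 93.757 m.
Since a_F ≤ a_L and the follower starts braking later, the follower is never slower than the leader, so the closest approach is when both have stopped.
Minimum gap = 93.757 − 44.146 = 49.611 m.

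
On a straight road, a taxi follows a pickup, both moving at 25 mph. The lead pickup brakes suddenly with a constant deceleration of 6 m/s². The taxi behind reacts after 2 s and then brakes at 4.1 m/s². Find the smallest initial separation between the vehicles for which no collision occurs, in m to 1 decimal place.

Minimum gap ≈ 27.2 m

25 mph × 0.44704 = 11.1760 m/s.
Leader travels v²/(2a_L) = 124.903 / 12.000 = 10.409 m before stopping.
Follower covers v·t_r = 11.1760 × 2 = 22.352 m while reacting, then v²/(2a_F) = 124.903 / 8.200 = 15.232 m while braking, for a total of 22.352 + 15.232 = 37.584 m.
Since a_F ≤ a_L and the follower starts braking later, the follower is never slower than the leader, so the closest approach is when both have stopped.
Minimum gap = 37.584 − 10.409 = 27.175 m.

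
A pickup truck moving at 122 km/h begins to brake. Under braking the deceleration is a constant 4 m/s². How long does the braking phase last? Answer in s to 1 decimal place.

Braking time ≈ 8.5 s

122 km/h ÷ 3.6 = 33.8889 m/s.
Braking time = v/a = 33.8889 / 4.000 = 8.472 s.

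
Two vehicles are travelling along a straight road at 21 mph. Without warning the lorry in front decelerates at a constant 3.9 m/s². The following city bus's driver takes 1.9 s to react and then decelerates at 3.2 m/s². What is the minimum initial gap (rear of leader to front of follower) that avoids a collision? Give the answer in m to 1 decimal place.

Minimum gap ≈ 20.3 m

21 mph × 0.44704 = 9.3878 m/s.
Leader travels v²/(2a_L) = 88.131 / 7.800 = 11.299 m before stopping.
Follower covers v·t_r = 9.3878 × 1.9 = 17.837 m while reacting, then v²/(2a_F) = 88.131 / 6.400 = 13.770 m while braking, for a total of 17.837 + 13.770 = 31.607 m.
Since a_F ≤ a_L and the follower starts braking later, the follower is never slower than the leader, so the closest approach is when both have stopped.
Minimum gap = 31.607 − 11.299 = 20.308 m.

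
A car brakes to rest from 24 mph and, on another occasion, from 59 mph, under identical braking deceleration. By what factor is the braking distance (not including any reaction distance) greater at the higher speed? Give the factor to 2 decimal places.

Factor ≈ 6.04

Braking distance d = v²/(2a), so with a fixed, d ∝ v².
Factor = (59/24)² = 2.4583² = 6.0432.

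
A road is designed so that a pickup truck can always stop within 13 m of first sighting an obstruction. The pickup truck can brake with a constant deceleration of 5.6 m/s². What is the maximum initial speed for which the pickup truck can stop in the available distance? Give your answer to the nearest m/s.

v²/(2a) = d ⇒ v = √(2 × 5.600 × 13) = √145.60 = 12.0665 m/s.

Maximum speed ≈ 12 m/s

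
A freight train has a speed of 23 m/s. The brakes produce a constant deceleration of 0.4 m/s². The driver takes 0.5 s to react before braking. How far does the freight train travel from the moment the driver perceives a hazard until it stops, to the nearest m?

Reaction distance = v·t_r = 23.0000 × 0.5 = 11.500 m.
Braking distance = v²/(2a) = 23.0000² / (2 × 0.400) = 529.000 / 0.800 = 661.250 m.
Total = 11.500 + 661.250 = 672.750 m.

Total stopping distance ≈ 673 m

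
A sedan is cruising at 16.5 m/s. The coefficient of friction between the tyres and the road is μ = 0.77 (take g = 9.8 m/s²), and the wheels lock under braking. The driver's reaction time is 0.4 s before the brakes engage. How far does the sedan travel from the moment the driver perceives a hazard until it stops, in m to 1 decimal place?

Total stopping distance ≈ 24.6 m

a = μg = 0.77 × 9.8 = 7.546 m/s².
Reaction distance = v·t_r = 16.5000 × 0.4 = 6.600 m.
Braking distance = v²/(2a) = 16.5000² / (2 × 7.546) = 272.250 / 15.092 = 18.039 m.
Total = 6.600 + 18.039 = 24.639 m.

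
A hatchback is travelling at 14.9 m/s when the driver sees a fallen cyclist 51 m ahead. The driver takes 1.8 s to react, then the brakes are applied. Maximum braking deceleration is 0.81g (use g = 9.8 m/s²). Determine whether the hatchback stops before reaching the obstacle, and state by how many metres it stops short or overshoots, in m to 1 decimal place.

Yes — it stops 10.2 m short of the obstacle

a = 0.81 × 9.8 = 7.938 m/s².
Reaction distance = 14.9000 × 1.8 = 26.820 m.
Braking distance = v²/(2a) = 222.010 / 15.876 = 13.984 m.
Total stopping distance = 26.820 + 13.984 = 40.804 m, vs 51 m available — it stops with 51 − 40.804 = 10.196 m to spare.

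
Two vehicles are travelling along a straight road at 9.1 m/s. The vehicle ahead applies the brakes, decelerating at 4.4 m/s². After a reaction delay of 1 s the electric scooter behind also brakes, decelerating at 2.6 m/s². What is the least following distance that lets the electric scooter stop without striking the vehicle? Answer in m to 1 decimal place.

Minimum gap ≈ 15.6 m

Leader travels v²/(2a_L) = 82.810 / 8.800 = 9.410 m before stopping.
Follower covers v·t_r = 9.1000 × 1 = 9.100 m while reacting, then v²/(2a_F) = 82.810 / 5.200 = 15.925 m while braking, for a total of 9.100 + 15.925 = 25.025 m.
Since a_F ≤ a_L and the follower starts braking later, the follower is never slower than the leader, so the closest approach is when both have stopped.
Minimum gap = 25.025 − 9.410 = 15.615 m.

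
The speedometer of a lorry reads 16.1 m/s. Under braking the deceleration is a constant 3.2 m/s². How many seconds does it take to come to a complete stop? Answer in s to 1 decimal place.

Braking time ≈ 5.0 s

Braking time = v/a = 16.1000 / 3.200 = 5.031 s.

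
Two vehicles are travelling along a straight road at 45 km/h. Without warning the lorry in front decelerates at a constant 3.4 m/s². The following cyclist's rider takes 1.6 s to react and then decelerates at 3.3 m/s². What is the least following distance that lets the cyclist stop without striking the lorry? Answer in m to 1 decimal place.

45 km/h ÷ 3.6 = 12.5000 m/s.
Leader travels v²/(2a_L) = 156.250 / 6.800 = 22.978 m before stopping.
Follower covers v·t_r = 12.5000 × 1.6 = 20.000 m while reacting, then v²/(2a_F) = 156.250 / 6.600 = 23.674 m while braking, for a total of 20.000 + 23.674 = 43.674 m.
Since a_F ≤ a_L and the follower starts braking later, the follower is never slower than the leader, so the closest approach is when both have stopped.
Minimum gap = 43.674 − 22.978 = 20.696 m.

Minimum gap ≈ 20.7 m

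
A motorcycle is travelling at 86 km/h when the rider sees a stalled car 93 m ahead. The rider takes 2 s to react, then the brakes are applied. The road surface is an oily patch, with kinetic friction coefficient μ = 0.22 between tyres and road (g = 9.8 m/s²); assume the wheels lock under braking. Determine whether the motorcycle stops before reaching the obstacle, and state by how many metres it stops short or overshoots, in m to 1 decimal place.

86 km/h ÷ 3.6 = 23.8889 m/s.
a = μg = 0.22 × 9.8 = 2.156 m/s².
Reaction distance = 23.8889 × 2 = 47.778 m.
Braking distance = v²/(2a) = 570.680 / 4.312 = 132.347 m.
Total stopping distance = 47.778 + 132.347 = 180.125 m, vs 93 m available — it cannot stop in time and overshoots by 180.125 − 93 = 87.125 m.

No — it overshoots by 87.1 m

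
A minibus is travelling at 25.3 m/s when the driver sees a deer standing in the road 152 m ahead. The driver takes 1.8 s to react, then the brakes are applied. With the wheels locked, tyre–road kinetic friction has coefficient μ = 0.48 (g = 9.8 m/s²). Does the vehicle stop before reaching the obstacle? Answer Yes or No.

Yes

a = μg = 0.48 × 9.8 = 4.704 m/s².
Reaction distance = 25.3000 × 1.8 = 45.540 m.
Braking distance = v²/(2a) = 640.090 / 9.408 = 68.037 m.
Total stopping distance = 45.540 + 68.037 = 113.577 m, vs 152 m available — it stops with 152 − 113.577 = 38.423 m to spare.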